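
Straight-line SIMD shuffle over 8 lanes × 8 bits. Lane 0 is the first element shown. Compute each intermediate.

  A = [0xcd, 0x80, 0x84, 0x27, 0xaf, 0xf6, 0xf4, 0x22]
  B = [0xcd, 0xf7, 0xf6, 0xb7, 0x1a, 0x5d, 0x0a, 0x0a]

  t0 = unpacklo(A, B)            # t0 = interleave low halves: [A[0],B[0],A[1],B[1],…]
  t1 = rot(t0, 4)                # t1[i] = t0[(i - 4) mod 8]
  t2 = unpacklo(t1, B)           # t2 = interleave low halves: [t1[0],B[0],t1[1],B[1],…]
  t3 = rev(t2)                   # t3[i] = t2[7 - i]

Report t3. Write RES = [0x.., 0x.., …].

RES = [ 0xb7  0xb7  0xf6  0x27  0xf7  0xf6  0xcd  0x84 ]

  t0: cd cd 80 f7 84 f6 27 b7
  t1: 84 f6 27 b7 cd cd 80 f7
  t2: 84 cd f6 f7 27 f6 b7 b7
  t3: b7 b7 f6 27 f7 f6 cd 84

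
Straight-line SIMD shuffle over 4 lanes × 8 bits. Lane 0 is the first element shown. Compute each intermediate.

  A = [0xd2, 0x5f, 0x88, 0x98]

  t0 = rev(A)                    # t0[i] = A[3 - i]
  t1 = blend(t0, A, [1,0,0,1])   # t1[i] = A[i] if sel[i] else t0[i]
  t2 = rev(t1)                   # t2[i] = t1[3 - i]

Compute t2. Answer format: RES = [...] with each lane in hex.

t0 = [0x98, 0x88, 0x5f, 0xd2]
t1 = [0xd2, 0x88, 0x5f, 0x98]
t2 = [0x98, 0x5f, 0x88, 0xd2]

RES = [0x98, 0x5f, 0x88, 0xd2]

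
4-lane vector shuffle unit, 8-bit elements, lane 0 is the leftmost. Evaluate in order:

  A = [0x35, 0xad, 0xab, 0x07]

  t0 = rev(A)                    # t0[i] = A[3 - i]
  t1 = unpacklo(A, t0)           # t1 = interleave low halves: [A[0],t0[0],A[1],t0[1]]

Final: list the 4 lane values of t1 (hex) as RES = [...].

→ t0 |07|ab|ad|35|
→ t1 |35|07|ad|ab|

RES = [0x35, 0x07, 0xad, 0xab]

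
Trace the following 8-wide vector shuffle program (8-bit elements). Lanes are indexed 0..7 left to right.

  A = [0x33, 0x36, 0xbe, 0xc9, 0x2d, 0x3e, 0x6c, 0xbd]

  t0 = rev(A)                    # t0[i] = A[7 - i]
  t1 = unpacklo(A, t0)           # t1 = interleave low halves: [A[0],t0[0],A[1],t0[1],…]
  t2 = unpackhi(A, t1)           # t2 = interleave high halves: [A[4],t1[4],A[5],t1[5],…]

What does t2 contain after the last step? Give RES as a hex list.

  t0: bd 6c 3e 2d c9 be 36 33
  t1: 33 bd 36 6c be 3e c9 2d
  t2: 2d be 3e 3e 6c c9 bd 2d

RES = [ 0x2d  0xbe  0x3e  0x3e  0x6c  0xc9  0xbd  0x2d ]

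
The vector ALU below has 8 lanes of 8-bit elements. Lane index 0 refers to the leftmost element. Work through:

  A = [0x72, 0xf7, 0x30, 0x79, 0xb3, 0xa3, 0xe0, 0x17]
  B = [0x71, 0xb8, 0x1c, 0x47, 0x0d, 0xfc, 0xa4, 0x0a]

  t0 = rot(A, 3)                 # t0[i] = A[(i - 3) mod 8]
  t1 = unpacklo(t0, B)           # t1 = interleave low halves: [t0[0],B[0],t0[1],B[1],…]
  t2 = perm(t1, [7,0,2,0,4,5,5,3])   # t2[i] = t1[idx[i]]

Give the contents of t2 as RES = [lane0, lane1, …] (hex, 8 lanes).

RES = [0x47, 0xa3, 0xe0, 0xa3, 0x17, 0x1c, 0x1c, 0xb8]

  t0: a3 e0 17 72 f7 30 79 b3
  t1: a3 71 e0 b8 17 1c 72 47
  t2: 47 a3 e0 a3 17 1c 1c b8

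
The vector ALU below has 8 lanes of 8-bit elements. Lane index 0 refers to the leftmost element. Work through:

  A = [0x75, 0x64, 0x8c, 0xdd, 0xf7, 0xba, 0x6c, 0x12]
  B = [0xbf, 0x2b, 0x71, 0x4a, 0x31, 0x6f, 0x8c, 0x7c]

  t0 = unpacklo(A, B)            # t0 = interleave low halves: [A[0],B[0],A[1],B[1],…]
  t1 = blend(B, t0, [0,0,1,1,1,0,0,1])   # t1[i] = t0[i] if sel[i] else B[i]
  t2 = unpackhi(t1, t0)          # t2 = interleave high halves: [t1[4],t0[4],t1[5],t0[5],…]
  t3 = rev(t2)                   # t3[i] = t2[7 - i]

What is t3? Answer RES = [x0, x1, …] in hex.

→ t0 |75|bf|64|2b|8c|71|dd|4a|
→ t1 |bf|2b|64|2b|8c|6f|8c|4a|
→ t2 |8c|8c|6f|71|8c|dd|4a|4a|
→ t3 |4a|4a|dd|8c|71|6f|8c|8c|

RES = [ 0x4a  0x4a  0xdd  0x8c  0x71  0x6f  0x8c  0x8c ]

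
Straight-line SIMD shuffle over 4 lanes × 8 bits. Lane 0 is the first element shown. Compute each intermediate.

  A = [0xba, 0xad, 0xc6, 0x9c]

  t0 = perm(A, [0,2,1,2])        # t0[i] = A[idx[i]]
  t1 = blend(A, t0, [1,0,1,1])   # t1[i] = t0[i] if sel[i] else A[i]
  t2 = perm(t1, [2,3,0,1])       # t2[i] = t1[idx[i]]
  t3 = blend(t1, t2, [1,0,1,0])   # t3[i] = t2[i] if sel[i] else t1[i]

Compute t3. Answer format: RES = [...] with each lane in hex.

RES = [ 0xad  0xad  0xba  0xc6 ]

  t0: ba c6 ad c6
  t1: ba ad ad c6
  t2: ad c6 ba ad
  t3: ad ad ba c6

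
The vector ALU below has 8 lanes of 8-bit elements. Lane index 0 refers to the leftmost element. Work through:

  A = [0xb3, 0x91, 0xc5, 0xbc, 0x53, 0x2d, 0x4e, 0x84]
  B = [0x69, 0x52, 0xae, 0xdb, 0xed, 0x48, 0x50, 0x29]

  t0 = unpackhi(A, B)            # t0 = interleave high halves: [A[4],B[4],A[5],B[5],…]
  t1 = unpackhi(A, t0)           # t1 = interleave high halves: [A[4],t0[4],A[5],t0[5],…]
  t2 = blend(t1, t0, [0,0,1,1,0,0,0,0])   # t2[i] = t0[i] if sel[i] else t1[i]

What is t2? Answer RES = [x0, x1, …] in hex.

RES = [0x53, 0x4e, 0x2d, 0x48, 0x4e, 0x84, 0x84, 0x29]

  t0: 53 ed 2d 48 4e 50 84 29
  t1: 53 4e 2d 50 4e 84 84 29
  t2: 53 4e 2d 48 4e 84 84 29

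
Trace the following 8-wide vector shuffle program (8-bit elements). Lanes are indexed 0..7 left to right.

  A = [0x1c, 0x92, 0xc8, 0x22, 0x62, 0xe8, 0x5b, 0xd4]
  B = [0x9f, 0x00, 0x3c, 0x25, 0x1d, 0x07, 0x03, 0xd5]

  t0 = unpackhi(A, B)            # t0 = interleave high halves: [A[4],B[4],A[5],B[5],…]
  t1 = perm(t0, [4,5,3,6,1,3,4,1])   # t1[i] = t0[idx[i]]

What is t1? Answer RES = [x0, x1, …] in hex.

RES = [ 0x5b  0x03  0x07  0xd4  0x1d  0x07  0x5b  0x1d ]

t0 = [0x62, 0x1d, 0xe8, 0x07, 0x5b, 0x03, 0xd4, 0xd5]
t1 = [0x5b, 0x03, 0x07, 0xd4, 0x1d, 0x07, 0x5b, 0x1d]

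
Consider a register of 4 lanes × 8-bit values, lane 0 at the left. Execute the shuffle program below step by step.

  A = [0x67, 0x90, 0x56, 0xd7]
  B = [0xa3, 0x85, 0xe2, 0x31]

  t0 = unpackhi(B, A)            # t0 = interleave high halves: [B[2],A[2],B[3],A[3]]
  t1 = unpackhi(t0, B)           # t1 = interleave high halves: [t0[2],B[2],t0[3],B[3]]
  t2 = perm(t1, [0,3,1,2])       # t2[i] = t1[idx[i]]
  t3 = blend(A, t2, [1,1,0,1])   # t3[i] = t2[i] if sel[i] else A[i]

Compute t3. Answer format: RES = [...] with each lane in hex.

RES = [ 0x31  0x31  0x56  0xd7 ]

→ t0 |e2|56|31|d7|
→ t1 |31|e2|d7|31|
→ t2 |31|31|e2|d7|
→ t3 |31|31|56|d7|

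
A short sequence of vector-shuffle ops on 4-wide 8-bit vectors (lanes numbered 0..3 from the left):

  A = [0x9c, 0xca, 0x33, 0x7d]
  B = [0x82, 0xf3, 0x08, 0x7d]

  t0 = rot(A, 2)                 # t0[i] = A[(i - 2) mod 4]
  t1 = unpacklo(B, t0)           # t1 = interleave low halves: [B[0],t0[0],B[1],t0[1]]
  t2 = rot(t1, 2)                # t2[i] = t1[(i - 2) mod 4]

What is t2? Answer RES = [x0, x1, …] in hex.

RES = [0xf3, 0x7d, 0x82, 0x33]

  t0: 33 7d 9c ca
  t1: 82 33 f3 7d
  t2: f3 7d 82 33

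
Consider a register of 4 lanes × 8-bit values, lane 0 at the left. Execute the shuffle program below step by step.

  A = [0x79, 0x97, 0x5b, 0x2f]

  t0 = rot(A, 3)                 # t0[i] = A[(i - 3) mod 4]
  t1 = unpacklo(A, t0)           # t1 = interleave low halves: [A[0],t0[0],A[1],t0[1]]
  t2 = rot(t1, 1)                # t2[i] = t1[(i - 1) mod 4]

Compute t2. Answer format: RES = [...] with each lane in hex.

RES = [ 0x5b  0x79  0x97  0x97 ]

→ t0 |97|5b|2f|79|
→ t1 |79|97|97|5b|
→ t2 |5b|79|97|97|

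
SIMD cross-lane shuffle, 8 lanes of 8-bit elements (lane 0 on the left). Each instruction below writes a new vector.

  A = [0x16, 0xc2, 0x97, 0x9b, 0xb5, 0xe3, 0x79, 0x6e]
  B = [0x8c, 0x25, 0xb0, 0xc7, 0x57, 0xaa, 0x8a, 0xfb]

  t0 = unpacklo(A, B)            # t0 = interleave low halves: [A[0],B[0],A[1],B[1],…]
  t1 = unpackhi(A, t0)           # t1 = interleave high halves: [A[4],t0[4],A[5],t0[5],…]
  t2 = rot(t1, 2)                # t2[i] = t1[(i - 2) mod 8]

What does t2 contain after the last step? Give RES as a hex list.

t0 = [0x16, 0x8c, 0xc2, 0x25, 0x97, 0xb0, 0x9b, 0xc7]
t1 = [0xb5, 0x97, 0xe3, 0xb0, 0x79, 0x9b, 0x6e, 0xc7]
t2 = [0x6e, 0xc7, 0xb5, 0x97, 0xe3, 0xb0, 0x79, 0x9b]

RES = [0x6e, 0xc7, 0xb5, 0x97, 0xe3, 0xb0, 0x79, 0x9b]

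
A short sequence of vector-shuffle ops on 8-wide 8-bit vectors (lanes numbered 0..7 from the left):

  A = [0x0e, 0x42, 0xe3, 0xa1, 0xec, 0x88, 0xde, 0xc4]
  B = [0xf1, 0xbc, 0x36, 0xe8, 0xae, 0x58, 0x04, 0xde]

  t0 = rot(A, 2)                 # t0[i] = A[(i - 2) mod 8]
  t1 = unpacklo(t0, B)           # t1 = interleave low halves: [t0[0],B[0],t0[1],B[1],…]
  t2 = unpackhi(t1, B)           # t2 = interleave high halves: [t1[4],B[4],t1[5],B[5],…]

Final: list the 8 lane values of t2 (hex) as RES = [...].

RES = [ 0x0e  0xae  0x36  0x58  0x42  0x04  0xe8  0xde ]

t0 = [0xde, 0xc4, 0x0e, 0x42, 0xe3, 0xa1, 0xec, 0x88]
t1 = [0xde, 0xf1, 0xc4, 0xbc, 0x0e, 0x36, 0x42, 0xe8]
t2 = [0x0e, 0xae, 0x36, 0x58, 0x42, 0x04, 0xe8, 0xde]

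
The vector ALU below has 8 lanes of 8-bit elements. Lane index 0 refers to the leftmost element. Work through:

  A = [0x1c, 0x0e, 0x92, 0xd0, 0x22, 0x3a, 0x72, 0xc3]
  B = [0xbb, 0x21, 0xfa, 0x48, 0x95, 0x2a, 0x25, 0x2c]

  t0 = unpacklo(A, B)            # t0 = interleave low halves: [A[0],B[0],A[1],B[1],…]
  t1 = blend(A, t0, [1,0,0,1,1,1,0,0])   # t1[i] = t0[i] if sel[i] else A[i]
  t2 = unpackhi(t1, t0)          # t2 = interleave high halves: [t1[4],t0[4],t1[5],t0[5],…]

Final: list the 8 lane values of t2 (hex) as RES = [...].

  t0: 1c bb 0e 21 92 fa d0 48
  t1: 1c 0e 92 21 92 fa 72 c3
  t2: 92 92 fa fa 72 d0 c3 48

RES = [ 0x92  0x92  0xfa  0xfa  0x72  0xd0  0xc3  0x48 ]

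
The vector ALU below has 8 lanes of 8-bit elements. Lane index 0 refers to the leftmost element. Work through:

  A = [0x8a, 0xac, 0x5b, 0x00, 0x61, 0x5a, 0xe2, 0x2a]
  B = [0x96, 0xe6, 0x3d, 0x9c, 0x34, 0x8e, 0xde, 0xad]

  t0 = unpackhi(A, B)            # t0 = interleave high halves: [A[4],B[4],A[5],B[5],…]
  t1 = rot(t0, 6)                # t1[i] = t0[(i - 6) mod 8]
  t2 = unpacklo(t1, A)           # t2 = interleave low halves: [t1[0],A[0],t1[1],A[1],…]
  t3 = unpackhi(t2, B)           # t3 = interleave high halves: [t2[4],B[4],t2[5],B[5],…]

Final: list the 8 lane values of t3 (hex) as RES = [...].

RES = [ 0xe2  0x34  0x5b  0x8e  0xde  0xde  0x00  0xad ]

→ t0 |61|34|5a|8e|e2|de|2a|ad|
→ t1 |5a|8e|e2|de|2a|ad|61|34|
→ t2 |5a|8a|8e|ac|e2|5b|de|00|
→ t3 |e2|34|5b|8e|de|de|00|ad|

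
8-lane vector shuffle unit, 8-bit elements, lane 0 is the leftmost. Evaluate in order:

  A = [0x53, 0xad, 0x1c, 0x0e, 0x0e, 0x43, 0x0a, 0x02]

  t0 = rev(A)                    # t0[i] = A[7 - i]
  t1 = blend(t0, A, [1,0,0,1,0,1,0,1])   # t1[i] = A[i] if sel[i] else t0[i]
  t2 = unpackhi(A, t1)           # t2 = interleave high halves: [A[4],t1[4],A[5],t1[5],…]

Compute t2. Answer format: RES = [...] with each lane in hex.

RES = [ 0x0e  0x0e  0x43  0x43  0x0a  0xad  0x02  0x02 ]

→ t0 |02|0a|43|0e|0e|1c|ad|53|
→ t1 |53|0a|43|0e|0e|43|ad|02|
→ t2 |0e|0e|43|43|0a|ad|02|02|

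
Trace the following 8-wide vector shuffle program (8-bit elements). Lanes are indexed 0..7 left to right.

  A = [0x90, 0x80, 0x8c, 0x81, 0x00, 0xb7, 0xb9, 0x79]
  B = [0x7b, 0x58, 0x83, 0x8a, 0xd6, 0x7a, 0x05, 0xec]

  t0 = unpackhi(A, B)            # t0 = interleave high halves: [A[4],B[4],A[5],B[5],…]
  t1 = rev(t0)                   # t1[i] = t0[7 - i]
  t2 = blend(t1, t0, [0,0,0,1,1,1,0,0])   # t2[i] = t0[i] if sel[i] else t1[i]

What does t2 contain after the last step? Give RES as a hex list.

RES = [0xec, 0x79, 0x05, 0x7a, 0xb9, 0x05, 0xd6, 0x00]

  t0: 00 d6 b7 7a b9 05 79 ec
  t1: ec 79 05 b9 7a b7 d6 00
  t2: ec 79 05 7a b9 05 d6 00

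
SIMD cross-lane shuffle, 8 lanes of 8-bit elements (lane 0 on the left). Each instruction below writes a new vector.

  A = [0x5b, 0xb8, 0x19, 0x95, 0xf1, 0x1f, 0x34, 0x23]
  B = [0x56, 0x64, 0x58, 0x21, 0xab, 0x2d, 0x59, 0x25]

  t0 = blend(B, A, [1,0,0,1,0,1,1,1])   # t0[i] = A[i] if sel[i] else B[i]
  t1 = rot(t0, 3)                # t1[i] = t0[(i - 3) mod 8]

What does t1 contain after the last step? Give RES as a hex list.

→ t0 |5b|64|58|95|ab|1f|34|23|
→ t1 |1f|34|23|5b|64|58|95|ab|

RES = [ 0x1f  0x34  0x23  0x5b  0x64  0x58  0x95  0xab ]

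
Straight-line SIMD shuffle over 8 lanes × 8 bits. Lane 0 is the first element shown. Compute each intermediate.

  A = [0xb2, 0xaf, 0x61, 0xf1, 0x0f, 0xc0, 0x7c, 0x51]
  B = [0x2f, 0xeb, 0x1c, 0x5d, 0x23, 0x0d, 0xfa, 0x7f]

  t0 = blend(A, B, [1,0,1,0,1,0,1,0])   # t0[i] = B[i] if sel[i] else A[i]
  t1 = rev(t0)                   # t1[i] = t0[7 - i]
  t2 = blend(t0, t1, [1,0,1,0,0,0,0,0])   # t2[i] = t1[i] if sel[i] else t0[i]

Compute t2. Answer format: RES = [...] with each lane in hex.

RES = [ 0x51  0xaf  0xc0  0xf1  0x23  0xc0  0xfa  0x51 ]

→ t0 |2f|af|1c|f1|23|c0|fa|51|
→ t1 |51|fa|c0|23|f1|1c|af|2f|
→ t2 |51|af|c0|f1|23|c0|fa|51|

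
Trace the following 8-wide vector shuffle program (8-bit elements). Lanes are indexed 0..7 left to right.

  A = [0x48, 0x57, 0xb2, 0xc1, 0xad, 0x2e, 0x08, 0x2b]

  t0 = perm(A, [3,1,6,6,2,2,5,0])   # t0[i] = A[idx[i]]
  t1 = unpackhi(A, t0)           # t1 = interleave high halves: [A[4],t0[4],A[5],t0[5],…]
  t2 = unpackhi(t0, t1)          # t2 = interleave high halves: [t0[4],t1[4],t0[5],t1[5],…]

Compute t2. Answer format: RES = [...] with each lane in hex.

RES = [ 0xb2  0x08  0xb2  0x2e  0x2e  0x2b  0x48  0x48 ]

  t0: c1 57 08 08 b2 b2 2e 48
  t1: ad b2 2e b2 08 2e 2b 48
  t2: b2 08 b2 2e 2e 2b 48 48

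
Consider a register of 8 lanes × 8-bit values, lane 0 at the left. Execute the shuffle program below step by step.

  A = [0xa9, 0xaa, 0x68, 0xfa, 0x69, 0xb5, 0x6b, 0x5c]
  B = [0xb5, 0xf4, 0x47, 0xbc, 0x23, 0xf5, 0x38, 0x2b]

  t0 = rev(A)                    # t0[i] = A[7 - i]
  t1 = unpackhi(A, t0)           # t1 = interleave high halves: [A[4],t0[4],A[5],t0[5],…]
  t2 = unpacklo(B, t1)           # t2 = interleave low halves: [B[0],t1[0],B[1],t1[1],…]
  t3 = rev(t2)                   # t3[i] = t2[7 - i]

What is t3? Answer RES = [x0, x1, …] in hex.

RES = [ 0x68  0xbc  0xb5  0x47  0xfa  0xf4  0x69  0xb5 ]

→ t0 |5c|6b|b5|69|fa|68|aa|a9|
→ t1 |69|fa|b5|68|6b|aa|5c|a9|
→ t2 |b5|69|f4|fa|47|b5|bc|68|
→ t3 |68|bc|b5|47|fa|f4|69|b5|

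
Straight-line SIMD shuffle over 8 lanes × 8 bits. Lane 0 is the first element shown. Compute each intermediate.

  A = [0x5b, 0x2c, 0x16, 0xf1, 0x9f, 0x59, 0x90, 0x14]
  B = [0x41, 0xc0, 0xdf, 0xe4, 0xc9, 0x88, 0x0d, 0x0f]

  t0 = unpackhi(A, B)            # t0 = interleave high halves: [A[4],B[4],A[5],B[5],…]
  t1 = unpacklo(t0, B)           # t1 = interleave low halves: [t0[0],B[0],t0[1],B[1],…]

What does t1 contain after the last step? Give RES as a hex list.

t0 = [0x9f, 0xc9, 0x59, 0x88, 0x90, 0x0d, 0x14, 0x0f]
t1 = [0x9f, 0x41, 0xc9, 0xc0, 0x59, 0xdf, 0x88, 0xe4]

RES = [0x9f, 0x41, 0xc9, 0xc0, 0x59, 0xdf, 0x88, 0xe4]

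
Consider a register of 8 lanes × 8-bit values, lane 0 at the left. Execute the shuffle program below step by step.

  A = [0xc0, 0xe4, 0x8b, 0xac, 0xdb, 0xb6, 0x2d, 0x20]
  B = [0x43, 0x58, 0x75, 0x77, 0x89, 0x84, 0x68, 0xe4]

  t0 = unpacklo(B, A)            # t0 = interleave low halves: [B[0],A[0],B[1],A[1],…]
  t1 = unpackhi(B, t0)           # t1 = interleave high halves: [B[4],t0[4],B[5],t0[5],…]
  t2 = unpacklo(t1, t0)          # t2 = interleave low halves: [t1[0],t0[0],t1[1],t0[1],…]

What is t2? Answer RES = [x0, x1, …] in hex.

t0 = [0x43, 0xc0, 0x58, 0xe4, 0x75, 0x8b, 0x77, 0xac]
t1 = [0x89, 0x75, 0x84, 0x8b, 0x68, 0x77, 0xe4, 0xac]
t2 = [0x89, 0x43, 0x75, 0xc0, 0x84, 0x58, 0x8b, 0xe4]

RES = [ 0x89  0x43  0x75  0xc0  0x84  0x58  0x8b  0xe4 ]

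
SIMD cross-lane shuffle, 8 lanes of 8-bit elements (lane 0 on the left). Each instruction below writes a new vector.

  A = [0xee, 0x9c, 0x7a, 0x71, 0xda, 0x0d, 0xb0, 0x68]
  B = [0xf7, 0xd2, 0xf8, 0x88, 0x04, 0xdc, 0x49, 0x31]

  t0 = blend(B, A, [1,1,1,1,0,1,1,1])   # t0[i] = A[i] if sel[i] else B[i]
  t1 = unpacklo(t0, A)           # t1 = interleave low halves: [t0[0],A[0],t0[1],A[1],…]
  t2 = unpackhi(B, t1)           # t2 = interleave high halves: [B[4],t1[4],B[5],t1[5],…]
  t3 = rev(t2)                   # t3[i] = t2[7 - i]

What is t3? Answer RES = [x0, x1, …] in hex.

→ t0 |ee|9c|7a|71|04|0d|b0|68|
→ t1 |ee|ee|9c|9c|7a|7a|71|71|
→ t2 |04|7a|dc|7a|49|71|31|71|
→ t3 |71|31|71|49|7a|dc|7a|04|

RES = [0x71, 0x31, 0x71, 0x49, 0x7a, 0xdc, 0x7a, 0x04]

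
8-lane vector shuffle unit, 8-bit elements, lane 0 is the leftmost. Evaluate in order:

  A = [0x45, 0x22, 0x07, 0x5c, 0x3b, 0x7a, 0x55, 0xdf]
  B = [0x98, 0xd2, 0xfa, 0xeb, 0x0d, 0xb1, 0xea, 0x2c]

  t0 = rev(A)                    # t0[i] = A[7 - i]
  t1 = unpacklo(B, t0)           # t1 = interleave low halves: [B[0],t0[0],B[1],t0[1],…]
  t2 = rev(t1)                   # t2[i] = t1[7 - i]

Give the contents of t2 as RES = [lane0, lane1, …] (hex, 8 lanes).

RES = [ 0x3b  0xeb  0x7a  0xfa  0x55  0xd2  0xdf  0x98 ]

→ t0 |df|55|7a|3b|5c|07|22|45|
→ t1 |98|df|d2|55|fa|7a|eb|3b|
→ t2 |3b|eb|7a|fa|55|d2|df|98|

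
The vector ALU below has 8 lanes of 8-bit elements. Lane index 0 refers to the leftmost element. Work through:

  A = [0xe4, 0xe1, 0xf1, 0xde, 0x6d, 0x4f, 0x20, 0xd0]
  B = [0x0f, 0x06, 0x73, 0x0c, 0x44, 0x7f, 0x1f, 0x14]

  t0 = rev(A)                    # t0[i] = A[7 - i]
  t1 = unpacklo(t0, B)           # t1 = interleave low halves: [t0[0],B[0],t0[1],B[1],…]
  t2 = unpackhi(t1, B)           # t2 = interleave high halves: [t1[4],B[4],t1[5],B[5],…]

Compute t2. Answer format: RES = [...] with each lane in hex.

  t0: d0 20 4f 6d de f1 e1 e4
  t1: d0 0f 20 06 4f 73 6d 0c
  t2: 4f 44 73 7f 6d 1f 0c 14

RES = [0x4f, 0x44, 0x73, 0x7f, 0x6d, 0x1f, 0x0c, 0x14]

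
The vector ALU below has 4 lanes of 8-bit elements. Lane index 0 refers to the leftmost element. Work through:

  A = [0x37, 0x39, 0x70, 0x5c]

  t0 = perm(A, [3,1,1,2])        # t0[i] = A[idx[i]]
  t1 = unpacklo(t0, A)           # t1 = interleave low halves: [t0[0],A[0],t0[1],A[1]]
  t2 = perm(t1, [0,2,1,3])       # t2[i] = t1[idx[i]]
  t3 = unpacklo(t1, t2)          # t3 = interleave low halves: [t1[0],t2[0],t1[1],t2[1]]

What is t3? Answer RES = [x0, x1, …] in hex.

→ t0 |5c|39|39|70|
→ t1 |5c|37|39|39|
→ t2 |5c|39|37|39|
→ t3 |5c|5c|37|39|

RES = [0x5c, 0x5c, 0x37, 0x39]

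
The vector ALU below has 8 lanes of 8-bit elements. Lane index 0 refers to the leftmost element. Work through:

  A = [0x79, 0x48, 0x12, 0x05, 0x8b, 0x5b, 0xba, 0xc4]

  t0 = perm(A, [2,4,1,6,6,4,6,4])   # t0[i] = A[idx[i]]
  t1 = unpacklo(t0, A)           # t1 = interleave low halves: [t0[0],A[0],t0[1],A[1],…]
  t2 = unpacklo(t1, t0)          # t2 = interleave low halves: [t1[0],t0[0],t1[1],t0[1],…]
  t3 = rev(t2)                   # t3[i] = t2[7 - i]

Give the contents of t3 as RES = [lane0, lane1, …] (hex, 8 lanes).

t0 = [0x12, 0x8b, 0x48, 0xba, 0xba, 0x8b, 0xba, 0x8b]
t1 = [0x12, 0x79, 0x8b, 0x48, 0x48, 0x12, 0xba, 0x05]
t2 = [0x12, 0x12, 0x79, 0x8b, 0x8b, 0x48, 0x48, 0xba]
t3 = [0xba, 0x48, 0x48, 0x8b, 0x8b, 0x79, 0x12, 0x12]

RES = [0xba, 0x48, 0x48, 0x8b, 0x8b, 0x79, 0x12, 0x12]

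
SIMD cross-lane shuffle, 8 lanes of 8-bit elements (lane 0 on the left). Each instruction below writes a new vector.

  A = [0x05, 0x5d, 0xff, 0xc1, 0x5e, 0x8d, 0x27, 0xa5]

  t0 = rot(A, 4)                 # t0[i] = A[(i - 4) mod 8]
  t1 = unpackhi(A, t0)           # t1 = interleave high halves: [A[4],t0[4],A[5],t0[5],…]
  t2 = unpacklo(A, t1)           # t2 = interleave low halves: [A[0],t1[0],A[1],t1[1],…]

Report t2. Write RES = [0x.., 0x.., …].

  t0: 5e 8d 27 a5 05 5d ff c1
  t1: 5e 05 8d 5d 27 ff a5 c1
  t2: 05 5e 5d 05 ff 8d c1 5d

RES = [ 0x05  0x5e  0x5d  0x05  0xff  0x8d  0xc1  0x5d ]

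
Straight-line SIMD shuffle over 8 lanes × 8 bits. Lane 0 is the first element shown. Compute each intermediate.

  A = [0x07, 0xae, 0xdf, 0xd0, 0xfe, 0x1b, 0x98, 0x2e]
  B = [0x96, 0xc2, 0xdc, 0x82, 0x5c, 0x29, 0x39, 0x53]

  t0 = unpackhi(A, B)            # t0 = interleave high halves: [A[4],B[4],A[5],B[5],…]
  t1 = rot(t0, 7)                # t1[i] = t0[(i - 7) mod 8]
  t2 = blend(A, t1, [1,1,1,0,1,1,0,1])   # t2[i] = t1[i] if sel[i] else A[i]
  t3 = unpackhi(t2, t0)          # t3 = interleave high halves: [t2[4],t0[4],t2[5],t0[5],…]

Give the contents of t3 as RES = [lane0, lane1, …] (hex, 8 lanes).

RES = [ 0x39  0x98  0x2e  0x39  0x98  0x2e  0xfe  0x53 ]

  t0: fe 5c 1b 29 98 39 2e 53
  t1: 5c 1b 29 98 39 2e 53 fe
  t2: 5c 1b 29 d0 39 2e 98 fe
  t3: 39 98 2e 39 98 2e fe 53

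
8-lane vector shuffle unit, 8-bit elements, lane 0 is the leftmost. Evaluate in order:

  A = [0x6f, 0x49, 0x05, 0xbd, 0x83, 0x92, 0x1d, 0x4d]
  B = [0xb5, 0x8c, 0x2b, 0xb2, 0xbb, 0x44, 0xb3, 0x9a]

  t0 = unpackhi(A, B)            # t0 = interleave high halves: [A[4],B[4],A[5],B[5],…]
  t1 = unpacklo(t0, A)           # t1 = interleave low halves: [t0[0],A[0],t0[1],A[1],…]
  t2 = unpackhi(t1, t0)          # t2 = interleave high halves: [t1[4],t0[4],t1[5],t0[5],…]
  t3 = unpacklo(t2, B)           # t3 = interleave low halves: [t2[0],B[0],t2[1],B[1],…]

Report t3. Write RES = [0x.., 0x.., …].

  t0: 83 bb 92 44 1d b3 4d 9a
  t1: 83 6f bb 49 92 05 44 bd
  t2: 92 1d 05 b3 44 4d bd 9a
  t3: 92 b5 1d 8c 05 2b b3 b2

RES = [ 0x92  0xb5  0x1d  0x8c  0x05  0x2b  0xb3  0xb2 ]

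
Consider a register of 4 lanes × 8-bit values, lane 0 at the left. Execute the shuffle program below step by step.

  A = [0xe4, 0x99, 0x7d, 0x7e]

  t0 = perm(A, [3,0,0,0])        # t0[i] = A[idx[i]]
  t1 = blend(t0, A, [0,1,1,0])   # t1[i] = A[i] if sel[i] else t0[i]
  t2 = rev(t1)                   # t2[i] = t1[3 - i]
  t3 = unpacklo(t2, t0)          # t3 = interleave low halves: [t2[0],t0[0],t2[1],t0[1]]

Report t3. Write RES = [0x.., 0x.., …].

RES = [ 0xe4  0x7e  0x7d  0xe4 ]

t0 = [0x7e, 0xe4, 0xe4, 0xe4]
t1 = [0x7e, 0x99, 0x7d, 0xe4]
t2 = [0xe4, 0x7d, 0x99, 0x7e]
t3 = [0xe4, 0x7e, 0x7d, 0xe4]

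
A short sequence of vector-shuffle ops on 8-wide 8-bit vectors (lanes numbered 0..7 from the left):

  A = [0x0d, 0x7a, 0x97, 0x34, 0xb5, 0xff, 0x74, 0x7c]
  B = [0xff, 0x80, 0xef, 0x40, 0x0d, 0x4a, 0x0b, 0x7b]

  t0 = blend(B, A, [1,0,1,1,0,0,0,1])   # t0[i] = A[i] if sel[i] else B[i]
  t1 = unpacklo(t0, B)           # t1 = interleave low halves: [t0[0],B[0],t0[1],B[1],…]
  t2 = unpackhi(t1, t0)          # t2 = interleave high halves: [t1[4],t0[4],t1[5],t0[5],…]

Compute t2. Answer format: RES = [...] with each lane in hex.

  t0: 0d 80 97 34 0d 4a 0b 7c
  t1: 0d ff 80 80 97 ef 34 40
  t2: 97 0d ef 4a 34 0b 40 7c

RES = [ 0x97  0x0d  0xef  0x4a  0x34  0x0b  0x40  0x7c ]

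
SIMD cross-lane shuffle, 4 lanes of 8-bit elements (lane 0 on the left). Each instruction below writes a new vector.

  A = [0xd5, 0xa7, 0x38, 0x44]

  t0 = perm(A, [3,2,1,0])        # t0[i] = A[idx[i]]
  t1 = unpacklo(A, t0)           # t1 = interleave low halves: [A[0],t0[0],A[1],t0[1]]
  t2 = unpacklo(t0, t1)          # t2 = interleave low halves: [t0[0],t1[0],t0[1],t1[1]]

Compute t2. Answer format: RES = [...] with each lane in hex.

  t0: 44 38 a7 d5
  t1: d5 44 a7 38
  t2: 44 d5 38 44

RES = [0x44, 0xd5, 0x38, 0x44]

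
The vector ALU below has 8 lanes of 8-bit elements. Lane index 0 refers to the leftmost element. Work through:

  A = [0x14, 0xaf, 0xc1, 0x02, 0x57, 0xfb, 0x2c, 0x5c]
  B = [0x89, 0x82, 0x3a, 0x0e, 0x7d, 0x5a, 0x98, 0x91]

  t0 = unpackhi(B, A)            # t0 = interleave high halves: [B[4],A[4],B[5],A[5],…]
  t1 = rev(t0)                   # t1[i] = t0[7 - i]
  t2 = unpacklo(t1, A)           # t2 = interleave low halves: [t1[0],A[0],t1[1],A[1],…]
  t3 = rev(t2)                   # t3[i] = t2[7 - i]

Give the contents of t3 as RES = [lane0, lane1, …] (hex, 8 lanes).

→ t0 |7d|57|5a|fb|98|2c|91|5c|
→ t1 |5c|91|2c|98|fb|5a|57|7d|
→ t2 |5c|14|91|af|2c|c1|98|02|
→ t3 |02|98|c1|2c|af|91|14|5c|

RES = [ 0x02  0x98  0xc1  0x2c  0xaf  0x91  0x14  0x5c ]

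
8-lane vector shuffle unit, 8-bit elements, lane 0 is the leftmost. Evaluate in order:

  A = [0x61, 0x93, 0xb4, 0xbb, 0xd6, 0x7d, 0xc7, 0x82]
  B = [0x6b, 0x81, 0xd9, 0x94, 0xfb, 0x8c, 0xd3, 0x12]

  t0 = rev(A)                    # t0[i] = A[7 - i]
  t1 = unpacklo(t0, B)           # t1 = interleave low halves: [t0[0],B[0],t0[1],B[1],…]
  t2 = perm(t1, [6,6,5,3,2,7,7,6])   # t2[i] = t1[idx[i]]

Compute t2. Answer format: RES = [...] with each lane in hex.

RES = [ 0xd6  0xd6  0xd9  0x81  0xc7  0x94  0x94  0xd6 ]

t0 = [0x82, 0xc7, 0x7d, 0xd6, 0xbb, 0xb4, 0x93, 0x61]
t1 = [0x82, 0x6b, 0xc7, 0x81, 0x7d, 0xd9, 0xd6, 0x94]
t2 = [0xd6, 0xd6, 0xd9, 0x81, 0xc7, 0x94, 0x94, 0xd6]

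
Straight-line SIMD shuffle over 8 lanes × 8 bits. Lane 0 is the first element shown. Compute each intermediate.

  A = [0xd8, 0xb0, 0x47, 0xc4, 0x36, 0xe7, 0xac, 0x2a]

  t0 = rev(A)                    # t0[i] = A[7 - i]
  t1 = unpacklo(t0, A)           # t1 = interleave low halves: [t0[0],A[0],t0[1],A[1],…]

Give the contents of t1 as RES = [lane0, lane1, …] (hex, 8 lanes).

t0 = [0x2a, 0xac, 0xe7, 0x36, 0xc4, 0x47, 0xb0, 0xd8]
t1 = [0x2a, 0xd8, 0xac, 0xb0, 0xe7, 0x47, 0x36, 0xc4]

RES = [0x2a, 0xd8, 0xac, 0xb0, 0xe7, 0x47, 0x36, 0xc4]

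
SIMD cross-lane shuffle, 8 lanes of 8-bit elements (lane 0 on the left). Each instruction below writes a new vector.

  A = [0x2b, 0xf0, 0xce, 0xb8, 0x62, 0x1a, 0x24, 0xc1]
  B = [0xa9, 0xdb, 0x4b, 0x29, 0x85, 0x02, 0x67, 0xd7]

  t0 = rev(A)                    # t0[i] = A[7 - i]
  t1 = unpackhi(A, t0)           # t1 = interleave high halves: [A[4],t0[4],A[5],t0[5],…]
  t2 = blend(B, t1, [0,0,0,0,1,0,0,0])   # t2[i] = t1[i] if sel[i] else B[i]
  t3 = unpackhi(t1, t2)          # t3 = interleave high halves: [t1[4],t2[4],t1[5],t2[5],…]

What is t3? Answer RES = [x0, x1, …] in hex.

RES = [0x24, 0x24, 0xf0, 0x02, 0xc1, 0x67, 0x2b, 0xd7]

t0 = [0xc1, 0x24, 0x1a, 0x62, 0xb8, 0xce, 0xf0, 0x2b]
t1 = [0x62, 0xb8, 0x1a, 0xce, 0x24, 0xf0, 0xc1, 0x2b]
t2 = [0xa9, 0xdb, 0x4b, 0x29, 0x24, 0x02, 0x67, 0xd7]
t3 = [0x24, 0x24, 0xf0, 0x02, 0xc1, 0x67, 0x2b, 0xd7]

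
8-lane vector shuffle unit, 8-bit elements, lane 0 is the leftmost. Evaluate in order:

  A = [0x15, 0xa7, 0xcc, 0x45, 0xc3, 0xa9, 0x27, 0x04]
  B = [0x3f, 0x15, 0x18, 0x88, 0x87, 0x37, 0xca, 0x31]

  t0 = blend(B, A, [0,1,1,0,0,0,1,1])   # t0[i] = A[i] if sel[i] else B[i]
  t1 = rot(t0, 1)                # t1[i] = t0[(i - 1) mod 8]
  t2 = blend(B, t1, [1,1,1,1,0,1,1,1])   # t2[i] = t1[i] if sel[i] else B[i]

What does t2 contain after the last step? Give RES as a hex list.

t0 = [0x3f, 0xa7, 0xcc, 0x88, 0x87, 0x37, 0x27, 0x04]
t1 = [0x04, 0x3f, 0xa7, 0xcc, 0x88, 0x87, 0x37, 0x27]
t2 = [0x04, 0x3f, 0xa7, 0xcc, 0x87, 0x87, 0x37, 0x27]

RES = [0x04, 0x3f, 0xa7, 0xcc, 0x87, 0x87, 0x37, 0x27]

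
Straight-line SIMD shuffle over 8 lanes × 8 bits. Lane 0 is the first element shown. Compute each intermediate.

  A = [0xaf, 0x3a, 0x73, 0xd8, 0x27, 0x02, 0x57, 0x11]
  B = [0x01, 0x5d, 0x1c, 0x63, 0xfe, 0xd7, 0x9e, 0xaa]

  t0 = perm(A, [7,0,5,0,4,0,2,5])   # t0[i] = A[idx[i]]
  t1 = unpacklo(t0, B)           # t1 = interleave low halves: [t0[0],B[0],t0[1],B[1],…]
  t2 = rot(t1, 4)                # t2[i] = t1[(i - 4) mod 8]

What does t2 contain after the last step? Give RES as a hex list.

RES = [ 0x02  0x1c  0xaf  0x63  0x11  0x01  0xaf  0x5d ]

→ t0 |11|af|02|af|27|af|73|02|
→ t1 |11|01|af|5d|02|1c|af|63|
→ t2 |02|1c|af|63|11|01|af|5d|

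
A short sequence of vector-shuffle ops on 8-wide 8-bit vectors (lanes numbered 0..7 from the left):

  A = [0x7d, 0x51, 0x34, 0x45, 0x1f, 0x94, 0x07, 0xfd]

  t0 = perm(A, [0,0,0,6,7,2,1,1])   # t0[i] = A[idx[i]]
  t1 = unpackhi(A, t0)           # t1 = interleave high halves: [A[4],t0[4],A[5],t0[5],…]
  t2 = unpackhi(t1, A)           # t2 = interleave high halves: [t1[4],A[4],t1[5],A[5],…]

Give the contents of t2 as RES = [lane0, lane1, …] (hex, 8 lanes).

  t0: 7d 7d 7d 07 fd 34 51 51
  t1: 1f fd 94 34 07 51 fd 51
  t2: 07 1f 51 94 fd 07 51 fd

RES = [0x07, 0x1f, 0x51, 0x94, 0xfd, 0x07, 0x51, 0xfd]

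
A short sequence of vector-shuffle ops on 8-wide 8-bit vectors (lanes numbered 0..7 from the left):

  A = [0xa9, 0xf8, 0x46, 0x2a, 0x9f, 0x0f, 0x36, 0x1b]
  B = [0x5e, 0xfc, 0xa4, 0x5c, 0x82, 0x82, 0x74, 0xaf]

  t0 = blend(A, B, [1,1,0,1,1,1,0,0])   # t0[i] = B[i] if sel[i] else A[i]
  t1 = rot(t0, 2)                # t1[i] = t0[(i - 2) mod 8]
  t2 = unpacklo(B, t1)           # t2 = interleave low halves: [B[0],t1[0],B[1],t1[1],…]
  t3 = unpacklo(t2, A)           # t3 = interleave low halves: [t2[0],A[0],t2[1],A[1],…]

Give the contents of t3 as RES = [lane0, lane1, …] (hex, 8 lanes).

RES = [0x5e, 0xa9, 0x36, 0xf8, 0xfc, 0x46, 0x1b, 0x2a]

→ t0 |5e|fc|46|5c|82|82|36|1b|
→ t1 |36|1b|5e|fc|46|5c|82|82|
→ t2 |5e|36|fc|1b|a4|5e|5c|fc|
→ t3 |5e|a9|36|f8|fc|46|1b|2a|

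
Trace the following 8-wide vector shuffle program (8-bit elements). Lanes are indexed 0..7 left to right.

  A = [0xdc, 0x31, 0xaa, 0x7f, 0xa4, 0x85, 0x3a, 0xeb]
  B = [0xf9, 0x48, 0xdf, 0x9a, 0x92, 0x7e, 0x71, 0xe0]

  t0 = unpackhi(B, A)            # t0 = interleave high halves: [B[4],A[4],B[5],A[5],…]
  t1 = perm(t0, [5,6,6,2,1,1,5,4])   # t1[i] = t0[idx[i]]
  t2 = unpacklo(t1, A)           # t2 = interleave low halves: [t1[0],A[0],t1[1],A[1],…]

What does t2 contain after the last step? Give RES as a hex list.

RES = [ 0x3a  0xdc  0xe0  0x31  0xe0  0xaa  0x7e  0x7f ]

  t0: 92 a4 7e 85 71 3a e0 eb
  t1: 3a e0 e0 7e a4 a4 3a 71
  t2: 3a dc e0 31 e0 aa 7e 7f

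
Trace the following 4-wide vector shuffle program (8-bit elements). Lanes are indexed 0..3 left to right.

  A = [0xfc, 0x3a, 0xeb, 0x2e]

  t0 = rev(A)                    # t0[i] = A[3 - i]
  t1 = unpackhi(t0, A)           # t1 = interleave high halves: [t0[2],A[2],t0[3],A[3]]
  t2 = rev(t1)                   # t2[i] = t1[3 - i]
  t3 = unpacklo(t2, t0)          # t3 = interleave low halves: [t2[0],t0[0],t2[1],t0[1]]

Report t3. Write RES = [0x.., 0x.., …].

t0 = [0x2e, 0xeb, 0x3a, 0xfc]
t1 = [0x3a, 0xeb, 0xfc, 0x2e]
t2 = [0x2e, 0xfc, 0xeb, 0x3a]
t3 = [0x2e, 0x2e, 0xfc, 0xeb]

RES = [ 0x2e  0x2e  0xfc  0xeb ]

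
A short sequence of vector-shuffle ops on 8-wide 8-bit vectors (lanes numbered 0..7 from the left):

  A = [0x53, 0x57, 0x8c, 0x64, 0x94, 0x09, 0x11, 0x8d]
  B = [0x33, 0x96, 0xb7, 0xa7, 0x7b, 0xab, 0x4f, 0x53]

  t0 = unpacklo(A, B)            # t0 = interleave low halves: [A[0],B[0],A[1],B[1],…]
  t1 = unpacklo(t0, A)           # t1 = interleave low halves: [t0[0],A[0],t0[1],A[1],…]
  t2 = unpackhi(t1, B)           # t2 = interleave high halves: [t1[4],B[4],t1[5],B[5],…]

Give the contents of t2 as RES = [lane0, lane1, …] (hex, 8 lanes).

RES = [ 0x57  0x7b  0x8c  0xab  0x96  0x4f  0x64  0x53 ]

→ t0 |53|33|57|96|8c|b7|64|a7|
→ t1 |53|53|33|57|57|8c|96|64|
→ t2 |57|7b|8c|ab|96|4f|64|53|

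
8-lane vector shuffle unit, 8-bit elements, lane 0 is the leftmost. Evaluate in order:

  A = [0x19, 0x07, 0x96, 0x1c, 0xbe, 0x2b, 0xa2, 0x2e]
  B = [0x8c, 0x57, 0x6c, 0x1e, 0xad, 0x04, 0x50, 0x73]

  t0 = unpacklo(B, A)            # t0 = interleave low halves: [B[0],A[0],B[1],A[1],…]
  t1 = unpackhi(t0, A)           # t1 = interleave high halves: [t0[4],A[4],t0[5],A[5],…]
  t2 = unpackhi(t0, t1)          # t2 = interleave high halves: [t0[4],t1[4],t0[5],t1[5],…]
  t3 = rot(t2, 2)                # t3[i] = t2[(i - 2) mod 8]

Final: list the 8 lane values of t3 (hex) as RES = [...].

  t0: 8c 19 57 07 6c 96 1e 1c
  t1: 6c be 96 2b 1e a2 1c 2e
  t2: 6c 1e 96 a2 1e 1c 1c 2e
  t3: 1c 2e 6c 1e 96 a2 1e 1c

RES = [0x1c, 0x2e, 0x6c, 0x1e, 0x96, 0xa2, 0x1e, 0x1c]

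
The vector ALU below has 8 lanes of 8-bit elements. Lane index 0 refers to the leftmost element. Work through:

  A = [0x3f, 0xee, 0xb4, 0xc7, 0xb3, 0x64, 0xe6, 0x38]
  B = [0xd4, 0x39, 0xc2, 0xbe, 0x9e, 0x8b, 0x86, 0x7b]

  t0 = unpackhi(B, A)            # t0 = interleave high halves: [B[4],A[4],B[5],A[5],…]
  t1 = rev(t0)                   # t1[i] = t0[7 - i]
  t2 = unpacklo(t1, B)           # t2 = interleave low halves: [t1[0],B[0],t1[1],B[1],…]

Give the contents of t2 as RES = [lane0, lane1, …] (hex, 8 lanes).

RES = [0x38, 0xd4, 0x7b, 0x39, 0xe6, 0xc2, 0x86, 0xbe]

→ t0 |9e|b3|8b|64|86|e6|7b|38|
→ t1 |38|7b|e6|86|64|8b|b3|9e|
→ t2 |38|d4|7b|39|e6|c2|86|be|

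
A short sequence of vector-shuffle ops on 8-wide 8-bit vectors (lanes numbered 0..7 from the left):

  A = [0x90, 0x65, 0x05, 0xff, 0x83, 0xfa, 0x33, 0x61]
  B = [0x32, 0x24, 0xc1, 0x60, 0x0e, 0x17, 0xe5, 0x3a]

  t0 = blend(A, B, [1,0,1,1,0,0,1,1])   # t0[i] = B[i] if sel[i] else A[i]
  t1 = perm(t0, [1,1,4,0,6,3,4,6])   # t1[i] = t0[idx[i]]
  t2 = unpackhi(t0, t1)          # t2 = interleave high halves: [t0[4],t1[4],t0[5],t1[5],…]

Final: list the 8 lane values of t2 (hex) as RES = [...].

  t0: 32 65 c1 60 83 fa e5 3a
  t1: 65 65 83 32 e5 60 83 e5
  t2: 83 e5 fa 60 e5 83 3a e5

RES = [ 0x83  0xe5  0xfa  0x60  0xe5  0x83  0x3a  0xe5 ]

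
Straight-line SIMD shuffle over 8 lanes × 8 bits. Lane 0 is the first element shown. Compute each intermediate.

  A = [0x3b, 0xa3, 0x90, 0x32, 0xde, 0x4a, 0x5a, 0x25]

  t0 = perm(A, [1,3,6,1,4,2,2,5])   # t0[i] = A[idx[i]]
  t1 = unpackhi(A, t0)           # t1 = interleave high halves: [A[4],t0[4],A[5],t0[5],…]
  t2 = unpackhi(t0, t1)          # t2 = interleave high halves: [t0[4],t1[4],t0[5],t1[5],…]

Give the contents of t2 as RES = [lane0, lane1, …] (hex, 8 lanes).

  t0: a3 32 5a a3 de 90 90 4a
  t1: de de 4a 90 5a 90 25 4a
  t2: de 5a 90 90 90 25 4a 4a

RES = [0xde, 0x5a, 0x90, 0x90, 0x90, 0x25, 0x4a, 0x4a]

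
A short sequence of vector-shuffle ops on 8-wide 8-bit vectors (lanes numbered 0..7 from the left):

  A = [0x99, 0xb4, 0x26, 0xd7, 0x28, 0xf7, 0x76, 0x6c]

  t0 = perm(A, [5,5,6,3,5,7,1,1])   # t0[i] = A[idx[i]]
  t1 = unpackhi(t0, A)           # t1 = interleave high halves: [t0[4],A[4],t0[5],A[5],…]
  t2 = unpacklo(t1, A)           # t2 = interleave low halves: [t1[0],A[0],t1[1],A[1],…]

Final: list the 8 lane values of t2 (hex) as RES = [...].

t0 = [0xf7, 0xf7, 0x76, 0xd7, 0xf7, 0x6c, 0xb4, 0xb4]
t1 = [0xf7, 0x28, 0x6c, 0xf7, 0xb4, 0x76, 0xb4, 0x6c]
t2 = [0xf7, 0x99, 0x28, 0xb4, 0x6c, 0x26, 0xf7, 0xd7]

RES = [ 0xf7  0x99  0x28  0xb4  0x6c  0x26  0xf7  0xd7 ]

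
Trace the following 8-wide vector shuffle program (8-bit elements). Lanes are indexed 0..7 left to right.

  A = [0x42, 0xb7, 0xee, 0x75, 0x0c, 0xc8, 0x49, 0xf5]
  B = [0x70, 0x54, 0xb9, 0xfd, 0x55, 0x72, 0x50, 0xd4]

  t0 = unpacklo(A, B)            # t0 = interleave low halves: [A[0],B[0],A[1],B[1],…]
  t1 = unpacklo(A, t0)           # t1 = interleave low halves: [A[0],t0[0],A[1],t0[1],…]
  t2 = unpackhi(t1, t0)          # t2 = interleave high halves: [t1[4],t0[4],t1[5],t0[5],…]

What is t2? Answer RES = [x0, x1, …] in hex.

  t0: 42 70 b7 54 ee b9 75 fd
  t1: 42 42 b7 70 ee b7 75 54
  t2: ee ee b7 b9 75 75 54 fd

RES = [ 0xee  0xee  0xb7  0xb9  0x75  0x75  0x54  0xfd ]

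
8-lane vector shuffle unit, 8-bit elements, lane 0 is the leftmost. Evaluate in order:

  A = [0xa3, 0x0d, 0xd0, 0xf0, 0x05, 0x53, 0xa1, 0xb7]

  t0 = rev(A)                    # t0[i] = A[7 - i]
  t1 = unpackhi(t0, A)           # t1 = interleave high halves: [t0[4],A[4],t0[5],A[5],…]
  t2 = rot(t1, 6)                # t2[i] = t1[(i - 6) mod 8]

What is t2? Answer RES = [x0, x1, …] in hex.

RES = [ 0xd0  0x53  0x0d  0xa1  0xa3  0xb7  0xf0  0x05 ]

t0 = [0xb7, 0xa1, 0x53, 0x05, 0xf0, 0xd0, 0x0d, 0xa3]
t1 = [0xf0, 0x05, 0xd0, 0x53, 0x0d, 0xa1, 0xa3, 0xb7]
t2 = [0xd0, 0x53, 0x0d, 0xa1, 0xa3, 0xb7, 0xf0, 0x05]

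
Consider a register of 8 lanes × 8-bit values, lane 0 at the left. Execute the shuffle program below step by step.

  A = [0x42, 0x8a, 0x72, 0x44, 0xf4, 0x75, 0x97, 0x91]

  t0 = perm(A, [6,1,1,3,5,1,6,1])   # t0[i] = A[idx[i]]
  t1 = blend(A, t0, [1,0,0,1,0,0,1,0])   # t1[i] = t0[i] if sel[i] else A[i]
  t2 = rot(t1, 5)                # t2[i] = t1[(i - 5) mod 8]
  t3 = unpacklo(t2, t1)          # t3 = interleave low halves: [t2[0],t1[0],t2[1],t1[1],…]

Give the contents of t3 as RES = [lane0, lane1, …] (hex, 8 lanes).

RES = [0x44, 0x97, 0xf4, 0x8a, 0x75, 0x72, 0x97, 0x44]

→ t0 |97|8a|8a|44|75|8a|97|8a|
→ t1 |97|8a|72|44|f4|75|97|91|
→ t2 |44|f4|75|97|91|97|8a|72|
→ t3 |44|97|f4|8a|75|72|97|44|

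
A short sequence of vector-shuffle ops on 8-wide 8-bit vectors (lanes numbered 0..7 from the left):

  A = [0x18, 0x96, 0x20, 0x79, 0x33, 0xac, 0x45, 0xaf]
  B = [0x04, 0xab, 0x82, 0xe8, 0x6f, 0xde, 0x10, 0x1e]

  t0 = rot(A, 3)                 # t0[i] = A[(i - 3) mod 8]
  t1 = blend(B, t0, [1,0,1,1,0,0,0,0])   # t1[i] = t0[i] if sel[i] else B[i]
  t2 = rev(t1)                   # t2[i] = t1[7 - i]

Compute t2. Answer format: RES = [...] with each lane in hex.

RES = [0x1e, 0x10, 0xde, 0x6f, 0x18, 0xaf, 0xab, 0xac]

t0 = [0xac, 0x45, 0xaf, 0x18, 0x96, 0x20, 0x79, 0x33]
t1 = [0xac, 0xab, 0xaf, 0x18, 0x6f, 0xde, 0x10, 0x1e]
t2 = [0x1e, 0x10, 0xde, 0x6f, 0x18, 0xaf, 0xab, 0xac]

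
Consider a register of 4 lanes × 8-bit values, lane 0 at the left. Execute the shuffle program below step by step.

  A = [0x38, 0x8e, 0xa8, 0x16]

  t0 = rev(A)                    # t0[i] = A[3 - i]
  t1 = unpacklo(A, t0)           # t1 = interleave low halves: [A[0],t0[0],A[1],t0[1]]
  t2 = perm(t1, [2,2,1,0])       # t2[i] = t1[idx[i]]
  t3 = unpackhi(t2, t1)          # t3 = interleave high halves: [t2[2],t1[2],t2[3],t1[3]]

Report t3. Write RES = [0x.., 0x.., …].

RES = [ 0x16  0x8e  0x38  0xa8 ]

→ t0 |16|a8|8e|38|
→ t1 |38|16|8e|a8|
→ t2 |8e|8e|16|38|
→ t3 |16|8e|38|a8|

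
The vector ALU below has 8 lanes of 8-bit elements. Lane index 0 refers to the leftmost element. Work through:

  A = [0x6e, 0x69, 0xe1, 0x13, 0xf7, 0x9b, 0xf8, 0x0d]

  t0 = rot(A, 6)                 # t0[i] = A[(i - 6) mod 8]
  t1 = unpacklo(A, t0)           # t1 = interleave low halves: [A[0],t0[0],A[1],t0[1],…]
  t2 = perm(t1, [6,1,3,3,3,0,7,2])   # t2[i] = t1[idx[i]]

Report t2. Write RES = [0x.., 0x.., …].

→ t0 |e1|13|f7|9b|f8|0d|6e|69|
→ t1 |6e|e1|69|13|e1|f7|13|9b|
→ t2 |13|e1|13|13|13|6e|9b|69|

RES = [0x13, 0xe1, 0x13, 0x13, 0x13, 0x6e, 0x9b, 0x69]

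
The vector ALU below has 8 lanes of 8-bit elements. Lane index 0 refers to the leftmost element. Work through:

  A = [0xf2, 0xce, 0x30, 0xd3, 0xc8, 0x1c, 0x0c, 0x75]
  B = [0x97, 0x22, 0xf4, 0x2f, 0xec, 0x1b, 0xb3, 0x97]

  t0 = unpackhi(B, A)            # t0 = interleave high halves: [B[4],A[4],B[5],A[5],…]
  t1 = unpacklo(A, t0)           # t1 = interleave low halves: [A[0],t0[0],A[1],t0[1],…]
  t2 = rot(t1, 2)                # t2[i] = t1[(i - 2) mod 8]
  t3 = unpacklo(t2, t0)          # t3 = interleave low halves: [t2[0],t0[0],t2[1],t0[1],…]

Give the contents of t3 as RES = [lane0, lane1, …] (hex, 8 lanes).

  t0: ec c8 1b 1c b3 0c 97 75
  t1: f2 ec ce c8 30 1b d3 1c
  t2: d3 1c f2 ec ce c8 30 1b
  t3: d3 ec 1c c8 f2 1b ec 1c

RES = [0xd3, 0xec, 0x1c, 0xc8, 0xf2, 0x1b, 0xec, 0x1c]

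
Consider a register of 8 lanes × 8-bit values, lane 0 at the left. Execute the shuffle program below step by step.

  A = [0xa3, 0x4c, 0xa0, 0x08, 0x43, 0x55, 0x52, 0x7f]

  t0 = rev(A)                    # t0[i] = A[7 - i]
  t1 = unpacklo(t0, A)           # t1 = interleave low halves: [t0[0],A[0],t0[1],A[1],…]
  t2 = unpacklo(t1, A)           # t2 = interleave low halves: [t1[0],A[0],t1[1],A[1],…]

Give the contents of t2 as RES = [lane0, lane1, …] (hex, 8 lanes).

t0 = [0x7f, 0x52, 0x55, 0x43, 0x08, 0xa0, 0x4c, 0xa3]
t1 = [0x7f, 0xa3, 0x52, 0x4c, 0x55, 0xa0, 0x43, 0x08]
t2 = [0x7f, 0xa3, 0xa3, 0x4c, 0x52, 0xa0, 0x4c, 0x08]

RES = [ 0x7f  0xa3  0xa3  0x4c  0x52  0xa0  0x4c  0x08 ]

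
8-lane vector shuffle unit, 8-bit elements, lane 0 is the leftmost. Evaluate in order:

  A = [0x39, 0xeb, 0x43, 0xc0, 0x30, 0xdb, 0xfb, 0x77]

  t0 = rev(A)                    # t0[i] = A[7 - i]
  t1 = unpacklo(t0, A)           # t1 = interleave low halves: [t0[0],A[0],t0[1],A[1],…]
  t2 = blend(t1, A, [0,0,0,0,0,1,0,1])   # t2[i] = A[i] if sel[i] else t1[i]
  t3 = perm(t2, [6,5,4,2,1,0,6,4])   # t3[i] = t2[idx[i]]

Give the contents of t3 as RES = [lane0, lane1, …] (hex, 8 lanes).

  t0: 77 fb db 30 c0 43 eb 39
  t1: 77 39 fb eb db 43 30 c0
  t2: 77 39 fb eb db db 30 77
  t3: 30 db db fb 39 77 30 db

RES = [ 0x30  0xdb  0xdb  0xfb  0x39  0x77  0x30  0xdb ]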